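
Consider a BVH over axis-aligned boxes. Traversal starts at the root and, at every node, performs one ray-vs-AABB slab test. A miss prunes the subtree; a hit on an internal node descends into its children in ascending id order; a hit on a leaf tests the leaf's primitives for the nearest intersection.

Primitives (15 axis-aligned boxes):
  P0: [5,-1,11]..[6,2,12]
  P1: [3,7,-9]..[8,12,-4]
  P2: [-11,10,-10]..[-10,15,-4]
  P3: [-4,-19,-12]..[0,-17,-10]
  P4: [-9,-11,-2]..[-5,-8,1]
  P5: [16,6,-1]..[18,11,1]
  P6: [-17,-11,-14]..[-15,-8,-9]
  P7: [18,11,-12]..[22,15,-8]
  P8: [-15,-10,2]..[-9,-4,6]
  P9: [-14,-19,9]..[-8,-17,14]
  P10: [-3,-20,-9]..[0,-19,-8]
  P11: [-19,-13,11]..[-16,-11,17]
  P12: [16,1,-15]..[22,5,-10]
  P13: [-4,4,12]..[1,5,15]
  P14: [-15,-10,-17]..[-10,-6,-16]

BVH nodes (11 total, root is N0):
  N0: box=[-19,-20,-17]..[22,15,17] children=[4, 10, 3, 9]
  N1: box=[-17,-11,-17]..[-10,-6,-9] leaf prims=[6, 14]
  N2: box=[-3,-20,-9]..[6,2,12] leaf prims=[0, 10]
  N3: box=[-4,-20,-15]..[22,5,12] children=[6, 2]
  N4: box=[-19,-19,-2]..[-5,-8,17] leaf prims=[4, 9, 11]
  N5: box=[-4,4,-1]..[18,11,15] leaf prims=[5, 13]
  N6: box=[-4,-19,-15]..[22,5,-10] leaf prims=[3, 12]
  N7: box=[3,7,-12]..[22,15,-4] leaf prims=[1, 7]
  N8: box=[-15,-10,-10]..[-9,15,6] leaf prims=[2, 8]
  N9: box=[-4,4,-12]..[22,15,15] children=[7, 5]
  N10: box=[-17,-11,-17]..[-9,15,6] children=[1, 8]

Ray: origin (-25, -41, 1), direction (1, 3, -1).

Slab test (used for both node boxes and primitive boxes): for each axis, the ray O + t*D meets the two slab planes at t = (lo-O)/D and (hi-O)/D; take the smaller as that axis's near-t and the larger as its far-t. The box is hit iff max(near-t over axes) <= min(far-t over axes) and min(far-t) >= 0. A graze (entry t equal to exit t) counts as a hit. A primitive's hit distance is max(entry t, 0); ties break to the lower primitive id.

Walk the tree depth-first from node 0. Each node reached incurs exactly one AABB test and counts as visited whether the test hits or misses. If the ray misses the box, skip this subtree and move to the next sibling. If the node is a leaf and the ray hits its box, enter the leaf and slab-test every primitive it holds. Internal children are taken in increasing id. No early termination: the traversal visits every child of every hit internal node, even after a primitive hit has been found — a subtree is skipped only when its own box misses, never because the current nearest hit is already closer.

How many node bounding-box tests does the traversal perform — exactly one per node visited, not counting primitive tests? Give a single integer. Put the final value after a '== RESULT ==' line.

Trace the traversal:
N0 x:[6,47] y:[7,56/3] z:[-16,18] -> hit [7,18], descend [3, 4, 9, 10]
  N3 x:[21,47] y:[7,46/3] z:[-11,16] -> miss, prune
  N4 x:[6,20] y:[22/3,11] z:[-16,3] -> miss, prune
  N9 x:[21,47] y:[15,56/3] z:[-14,13] -> miss, prune
  N10 x:[8,16] y:[10,56/3] z:[-5,18] -> hit [10,16], descend [1, 8]
    N1 x:[8,15] y:[10,35/3] z:[10,18] -> hit [10,35/3] leaf, test {P6@t=10, P14(miss)}
    N8 x:[10,16] y:[31/3,56/3] z:[-5,11] -> hit [31/3,11] leaf, test {P2(miss), P8(miss)}

order=[0, 3, 4, 9, 10, 1, 8]  |boxes|=7  |leaves|=2  hit=P6

== RESULT ==
7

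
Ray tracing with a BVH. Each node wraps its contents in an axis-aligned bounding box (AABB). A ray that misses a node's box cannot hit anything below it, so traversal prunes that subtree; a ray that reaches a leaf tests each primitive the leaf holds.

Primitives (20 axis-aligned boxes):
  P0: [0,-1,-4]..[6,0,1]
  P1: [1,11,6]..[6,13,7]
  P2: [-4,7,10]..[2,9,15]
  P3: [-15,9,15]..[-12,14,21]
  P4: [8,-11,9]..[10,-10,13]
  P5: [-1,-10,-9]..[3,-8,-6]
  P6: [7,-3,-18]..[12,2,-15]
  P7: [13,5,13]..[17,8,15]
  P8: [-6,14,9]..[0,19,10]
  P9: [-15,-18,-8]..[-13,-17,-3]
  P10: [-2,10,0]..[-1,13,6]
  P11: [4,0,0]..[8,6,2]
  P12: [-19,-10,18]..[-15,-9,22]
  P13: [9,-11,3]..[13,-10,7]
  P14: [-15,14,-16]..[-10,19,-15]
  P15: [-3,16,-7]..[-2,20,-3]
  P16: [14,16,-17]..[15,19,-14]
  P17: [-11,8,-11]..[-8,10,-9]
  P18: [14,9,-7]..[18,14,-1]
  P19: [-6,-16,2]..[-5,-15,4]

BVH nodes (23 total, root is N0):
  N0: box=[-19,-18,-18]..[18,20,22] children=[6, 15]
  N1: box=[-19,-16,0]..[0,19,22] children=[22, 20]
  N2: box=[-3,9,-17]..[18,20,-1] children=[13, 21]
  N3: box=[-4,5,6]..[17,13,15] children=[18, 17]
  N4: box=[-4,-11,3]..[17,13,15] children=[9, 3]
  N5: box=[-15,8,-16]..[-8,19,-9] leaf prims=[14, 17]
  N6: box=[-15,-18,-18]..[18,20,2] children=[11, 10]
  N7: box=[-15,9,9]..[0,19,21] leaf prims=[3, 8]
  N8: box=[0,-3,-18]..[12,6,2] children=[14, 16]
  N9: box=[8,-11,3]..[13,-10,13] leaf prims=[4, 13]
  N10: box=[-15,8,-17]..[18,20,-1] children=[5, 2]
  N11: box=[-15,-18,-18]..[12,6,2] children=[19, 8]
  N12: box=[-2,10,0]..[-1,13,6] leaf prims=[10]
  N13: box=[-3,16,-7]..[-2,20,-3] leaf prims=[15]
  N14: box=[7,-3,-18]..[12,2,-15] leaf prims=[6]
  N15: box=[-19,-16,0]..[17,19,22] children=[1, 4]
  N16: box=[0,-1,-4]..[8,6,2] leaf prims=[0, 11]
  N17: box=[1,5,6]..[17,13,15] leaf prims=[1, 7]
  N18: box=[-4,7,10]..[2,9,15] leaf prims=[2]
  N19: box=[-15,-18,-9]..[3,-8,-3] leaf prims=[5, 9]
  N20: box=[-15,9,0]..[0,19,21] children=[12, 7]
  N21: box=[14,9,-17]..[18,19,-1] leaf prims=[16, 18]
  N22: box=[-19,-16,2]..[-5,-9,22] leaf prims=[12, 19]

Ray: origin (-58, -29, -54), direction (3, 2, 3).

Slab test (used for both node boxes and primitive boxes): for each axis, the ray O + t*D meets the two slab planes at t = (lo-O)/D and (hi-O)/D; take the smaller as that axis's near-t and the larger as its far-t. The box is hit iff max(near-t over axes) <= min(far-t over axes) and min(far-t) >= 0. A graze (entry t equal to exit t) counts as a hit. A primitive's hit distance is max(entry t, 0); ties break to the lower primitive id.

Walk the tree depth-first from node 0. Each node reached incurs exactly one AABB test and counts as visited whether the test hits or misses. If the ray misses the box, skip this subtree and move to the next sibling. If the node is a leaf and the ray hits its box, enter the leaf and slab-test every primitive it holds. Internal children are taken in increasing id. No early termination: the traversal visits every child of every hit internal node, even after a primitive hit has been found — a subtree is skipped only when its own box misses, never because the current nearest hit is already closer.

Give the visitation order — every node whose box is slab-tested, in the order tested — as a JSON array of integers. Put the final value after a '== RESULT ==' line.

Walk:
N0 x:[13,76/3] y:[11/2,49/2] z:[12,76/3] -> hit [13,49/2], descend [6, 15]
  N6 x:[43/3,76/3] y:[11/2,49/2] z:[12,56/3] -> hit [43/3,56/3], descend [10, 11]
    N10 x:[43/3,76/3] y:[37/2,49/2] z:[37/3,53/3] -> miss, prune
    N11 x:[43/3,70/3] y:[11/2,35/2] z:[12,56/3] -> hit [43/3,35/2], descend [8, 19]
      N8 x:[58/3,70/3] y:[13,35/2] z:[12,56/3] -> miss, prune
      N19 x:[43/3,61/3] y:[11/2,21/2] z:[15,17] -> miss, prune
  N15 x:[13,25] y:[13/2,24] z:[18,76/3] -> hit [18,24], descend [1, 4]
    N1 x:[13,58/3] y:[13/2,24] z:[18,76/3] -> hit [18,58/3], descend [20, 22]
      N20 x:[43/3,58/3] y:[19,24] z:[18,25] -> hit [19,58/3], descend [7, 12]
        N7 x:[43/3,58/3] y:[19,24] z:[21,25] -> miss, prune
        N12 x:[56/3,19] y:[39/2,21] z:[18,20] -> miss, prune
      N22 x:[13,53/3] y:[13/2,10] z:[56/3,76/3] -> miss, prune
    N4 x:[18,25] y:[9,21] z:[19,23] -> hit [19,21], descend [3, 9]
      N3 x:[18,25] y:[17,21] z:[20,23] -> hit [20,21], descend [17, 18]
        N17 x:[59/3,25] y:[17,21] z:[20,23] -> hit [20,21] leaf, test {P1@t=20, P7(miss)}
        N18 x:[18,20] y:[18,19] z:[64/3,23] -> miss, prune
      N9 x:[22,71/3] y:[9,19/2] z:[19,67/3] -> miss, prune

Summary -> nodes [0, 6, 10, 11, 8, 19, 15, 1, 20, 7, 12, 22, 4, 3, 17, 18, 9]; box-tests=17; leaf-entries=1; first=P1

== RESULT ==
[0, 6, 10, 11, 8, 19, 15, 1, 20, 7, 12, 22, 4, 3, 17, 18, 9]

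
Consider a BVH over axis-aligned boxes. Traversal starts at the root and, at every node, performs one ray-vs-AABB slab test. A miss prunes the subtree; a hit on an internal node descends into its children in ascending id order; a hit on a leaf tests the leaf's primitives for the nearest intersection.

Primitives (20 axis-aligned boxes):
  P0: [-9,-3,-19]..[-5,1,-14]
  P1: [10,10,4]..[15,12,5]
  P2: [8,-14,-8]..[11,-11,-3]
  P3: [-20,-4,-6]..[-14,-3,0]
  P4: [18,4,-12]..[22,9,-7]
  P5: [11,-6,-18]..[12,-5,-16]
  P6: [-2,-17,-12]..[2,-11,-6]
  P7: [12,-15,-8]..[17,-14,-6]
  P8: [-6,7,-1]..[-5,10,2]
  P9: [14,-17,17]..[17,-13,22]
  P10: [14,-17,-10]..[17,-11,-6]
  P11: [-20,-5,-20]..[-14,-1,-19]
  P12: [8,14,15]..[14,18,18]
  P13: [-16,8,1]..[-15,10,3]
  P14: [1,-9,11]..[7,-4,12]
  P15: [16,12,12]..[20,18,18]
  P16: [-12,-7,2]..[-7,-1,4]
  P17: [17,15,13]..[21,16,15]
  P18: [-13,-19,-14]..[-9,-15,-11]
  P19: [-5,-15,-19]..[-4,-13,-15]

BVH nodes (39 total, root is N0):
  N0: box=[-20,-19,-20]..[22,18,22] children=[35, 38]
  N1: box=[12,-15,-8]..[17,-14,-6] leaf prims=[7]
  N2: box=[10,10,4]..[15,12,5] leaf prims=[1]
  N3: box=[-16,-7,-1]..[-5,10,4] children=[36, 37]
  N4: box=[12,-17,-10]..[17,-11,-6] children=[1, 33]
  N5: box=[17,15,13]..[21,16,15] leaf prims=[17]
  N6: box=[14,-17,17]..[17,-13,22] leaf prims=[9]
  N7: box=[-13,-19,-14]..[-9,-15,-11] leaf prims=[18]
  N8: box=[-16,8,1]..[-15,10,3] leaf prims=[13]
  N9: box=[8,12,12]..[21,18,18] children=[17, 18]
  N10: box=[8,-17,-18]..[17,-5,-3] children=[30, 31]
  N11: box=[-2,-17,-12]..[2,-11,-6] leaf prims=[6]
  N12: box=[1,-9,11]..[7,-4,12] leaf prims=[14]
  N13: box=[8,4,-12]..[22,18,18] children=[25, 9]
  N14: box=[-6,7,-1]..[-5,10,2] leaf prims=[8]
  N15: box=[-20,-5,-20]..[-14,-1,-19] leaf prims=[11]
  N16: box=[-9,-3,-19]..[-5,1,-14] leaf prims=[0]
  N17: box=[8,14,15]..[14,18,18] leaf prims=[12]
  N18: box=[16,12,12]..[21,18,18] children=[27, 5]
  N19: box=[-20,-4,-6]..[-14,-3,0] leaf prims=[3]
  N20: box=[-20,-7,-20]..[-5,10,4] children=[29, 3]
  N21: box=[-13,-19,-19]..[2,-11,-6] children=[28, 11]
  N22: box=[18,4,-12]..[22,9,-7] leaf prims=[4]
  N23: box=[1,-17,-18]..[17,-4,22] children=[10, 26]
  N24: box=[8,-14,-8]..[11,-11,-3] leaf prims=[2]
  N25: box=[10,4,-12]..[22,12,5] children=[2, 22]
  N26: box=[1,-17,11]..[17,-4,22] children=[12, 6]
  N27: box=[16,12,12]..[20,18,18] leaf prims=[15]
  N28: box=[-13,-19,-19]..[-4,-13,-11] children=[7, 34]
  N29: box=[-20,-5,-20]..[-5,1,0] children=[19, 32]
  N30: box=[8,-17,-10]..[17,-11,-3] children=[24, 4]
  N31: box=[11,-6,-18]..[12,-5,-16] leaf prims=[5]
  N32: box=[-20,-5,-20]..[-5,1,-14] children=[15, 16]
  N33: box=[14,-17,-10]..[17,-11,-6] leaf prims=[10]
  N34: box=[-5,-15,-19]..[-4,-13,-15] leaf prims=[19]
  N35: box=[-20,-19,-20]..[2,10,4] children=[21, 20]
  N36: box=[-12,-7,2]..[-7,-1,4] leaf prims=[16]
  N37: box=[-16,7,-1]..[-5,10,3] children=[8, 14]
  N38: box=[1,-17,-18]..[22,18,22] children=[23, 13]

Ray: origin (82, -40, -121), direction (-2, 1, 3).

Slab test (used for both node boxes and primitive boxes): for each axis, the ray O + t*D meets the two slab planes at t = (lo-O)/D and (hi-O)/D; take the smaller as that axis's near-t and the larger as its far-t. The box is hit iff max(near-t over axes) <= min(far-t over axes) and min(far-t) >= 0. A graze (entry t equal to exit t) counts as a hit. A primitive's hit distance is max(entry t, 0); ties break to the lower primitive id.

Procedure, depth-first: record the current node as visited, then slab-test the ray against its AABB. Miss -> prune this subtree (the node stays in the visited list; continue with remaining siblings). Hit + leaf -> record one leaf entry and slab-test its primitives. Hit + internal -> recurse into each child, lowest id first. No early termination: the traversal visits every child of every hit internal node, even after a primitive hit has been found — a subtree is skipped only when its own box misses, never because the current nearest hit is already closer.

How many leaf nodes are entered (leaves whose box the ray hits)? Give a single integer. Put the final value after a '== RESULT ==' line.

Trace the traversal:
N0 x:[30,51] y:[21,58] z:[101/3,143/3] -> hit [101/3,143/3], descend [35, 38]
  N35 x:[40,51] y:[21,50] z:[101/3,125/3] -> hit [40,125/3], descend [20, 21]
    N20 x:[87/2,51] y:[33,50] z:[101/3,125/3] -> miss, prune
    N21 x:[40,95/2] y:[21,29] z:[34,115/3] -> miss, prune
  N38 x:[30,81/2] y:[23,58] z:[103/3,143/3] -> hit [103/3,81/2], descend [13, 23]
    N13 x:[30,37] y:[44,58] z:[109/3,139/3] -> miss, prune
    N23 x:[65/2,81/2] y:[23,36] z:[103/3,143/3] -> hit [103/3,36], descend [10, 26]
      N10 x:[65/2,37] y:[23,35] z:[103/3,118/3] -> hit [103/3,35], descend [30, 31]
        N30 x:[65/2,37] y:[23,29] z:[37,118/3] -> miss, prune
        N31 x:[35,71/2] y:[34,35] z:[103/3,35] -> hit [35,35] leaf, test {P5@t=35}
      N26 x:[65/2,81/2] y:[23,36] z:[44,143/3] -> miss, prune

11 AABB tests over nodes [0, 35, 20, 21, 38, 13, 23, 10, 30, 31, 26]; 1 leaf entered; closest P5.

== RESULT ==
1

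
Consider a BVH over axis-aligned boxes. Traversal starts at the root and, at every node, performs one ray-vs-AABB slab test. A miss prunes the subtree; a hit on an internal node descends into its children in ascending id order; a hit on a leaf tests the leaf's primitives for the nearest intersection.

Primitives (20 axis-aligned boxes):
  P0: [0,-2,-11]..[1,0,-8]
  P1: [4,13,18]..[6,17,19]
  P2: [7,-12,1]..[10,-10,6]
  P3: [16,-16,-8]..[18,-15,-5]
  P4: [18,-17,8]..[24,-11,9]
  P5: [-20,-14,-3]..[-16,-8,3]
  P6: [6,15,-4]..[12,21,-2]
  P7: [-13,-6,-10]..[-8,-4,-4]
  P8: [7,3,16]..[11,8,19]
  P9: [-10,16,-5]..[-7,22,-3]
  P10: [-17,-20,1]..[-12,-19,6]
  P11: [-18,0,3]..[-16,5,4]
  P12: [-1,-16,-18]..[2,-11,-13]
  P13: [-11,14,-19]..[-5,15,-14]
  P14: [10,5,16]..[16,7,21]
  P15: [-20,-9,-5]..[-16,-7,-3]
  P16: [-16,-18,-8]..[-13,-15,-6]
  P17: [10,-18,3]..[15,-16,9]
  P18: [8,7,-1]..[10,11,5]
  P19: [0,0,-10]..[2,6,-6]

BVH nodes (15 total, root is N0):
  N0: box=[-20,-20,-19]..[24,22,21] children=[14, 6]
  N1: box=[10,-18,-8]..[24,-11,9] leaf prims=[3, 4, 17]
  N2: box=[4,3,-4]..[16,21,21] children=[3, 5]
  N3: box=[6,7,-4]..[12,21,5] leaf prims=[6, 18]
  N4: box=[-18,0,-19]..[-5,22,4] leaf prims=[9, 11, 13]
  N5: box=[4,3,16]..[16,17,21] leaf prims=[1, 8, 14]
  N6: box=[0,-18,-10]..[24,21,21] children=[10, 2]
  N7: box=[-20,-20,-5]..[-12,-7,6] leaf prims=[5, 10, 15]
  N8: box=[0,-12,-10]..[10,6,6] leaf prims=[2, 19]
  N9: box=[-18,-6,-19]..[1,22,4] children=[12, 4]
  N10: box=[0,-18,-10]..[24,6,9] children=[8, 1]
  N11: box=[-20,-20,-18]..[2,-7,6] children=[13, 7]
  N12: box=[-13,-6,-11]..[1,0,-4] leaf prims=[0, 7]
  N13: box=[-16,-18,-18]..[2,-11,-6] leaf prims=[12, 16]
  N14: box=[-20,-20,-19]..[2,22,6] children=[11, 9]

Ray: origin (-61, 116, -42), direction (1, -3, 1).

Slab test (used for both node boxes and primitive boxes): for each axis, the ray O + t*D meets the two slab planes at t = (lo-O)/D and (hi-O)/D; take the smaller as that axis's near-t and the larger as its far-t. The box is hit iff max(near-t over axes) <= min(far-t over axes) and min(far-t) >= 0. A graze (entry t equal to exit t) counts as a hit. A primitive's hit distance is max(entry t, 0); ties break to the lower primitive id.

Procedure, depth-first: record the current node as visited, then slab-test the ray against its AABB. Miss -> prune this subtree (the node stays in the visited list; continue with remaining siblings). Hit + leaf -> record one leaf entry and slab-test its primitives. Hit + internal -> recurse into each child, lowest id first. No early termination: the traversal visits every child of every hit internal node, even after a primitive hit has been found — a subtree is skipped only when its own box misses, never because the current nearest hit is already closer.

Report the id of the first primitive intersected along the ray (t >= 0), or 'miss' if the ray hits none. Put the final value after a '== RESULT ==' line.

Walk:
N0 x:[41,85] y:[94/3,136/3] z:[23,63] -> hit [41,136/3], descend [6, 14]
  N6 x:[61,85] y:[95/3,134/3] z:[32,63] -> miss, prune
  N14 x:[41,63] y:[94/3,136/3] z:[23,48] -> hit [41,136/3], descend [9, 11]
    N9 x:[43,62] y:[94/3,122/3] z:[23,46] -> miss, prune
    N11 x:[41,63] y:[41,136/3] z:[24,48] -> hit [41,136/3], descend [7, 13]
      N7 x:[41,49] y:[41,136/3] z:[37,48] -> hit [41,136/3] leaf, test {P5@t=124/3, P10@t=45, P15(miss)}
      N13 x:[45,63] y:[127/3,134/3] z:[24,36] -> miss, prune

Summary -> nodes [0, 6, 14, 9, 11, 7, 13]; box-tests=7; leaf-entries=1; first=P5

== RESULT ==
5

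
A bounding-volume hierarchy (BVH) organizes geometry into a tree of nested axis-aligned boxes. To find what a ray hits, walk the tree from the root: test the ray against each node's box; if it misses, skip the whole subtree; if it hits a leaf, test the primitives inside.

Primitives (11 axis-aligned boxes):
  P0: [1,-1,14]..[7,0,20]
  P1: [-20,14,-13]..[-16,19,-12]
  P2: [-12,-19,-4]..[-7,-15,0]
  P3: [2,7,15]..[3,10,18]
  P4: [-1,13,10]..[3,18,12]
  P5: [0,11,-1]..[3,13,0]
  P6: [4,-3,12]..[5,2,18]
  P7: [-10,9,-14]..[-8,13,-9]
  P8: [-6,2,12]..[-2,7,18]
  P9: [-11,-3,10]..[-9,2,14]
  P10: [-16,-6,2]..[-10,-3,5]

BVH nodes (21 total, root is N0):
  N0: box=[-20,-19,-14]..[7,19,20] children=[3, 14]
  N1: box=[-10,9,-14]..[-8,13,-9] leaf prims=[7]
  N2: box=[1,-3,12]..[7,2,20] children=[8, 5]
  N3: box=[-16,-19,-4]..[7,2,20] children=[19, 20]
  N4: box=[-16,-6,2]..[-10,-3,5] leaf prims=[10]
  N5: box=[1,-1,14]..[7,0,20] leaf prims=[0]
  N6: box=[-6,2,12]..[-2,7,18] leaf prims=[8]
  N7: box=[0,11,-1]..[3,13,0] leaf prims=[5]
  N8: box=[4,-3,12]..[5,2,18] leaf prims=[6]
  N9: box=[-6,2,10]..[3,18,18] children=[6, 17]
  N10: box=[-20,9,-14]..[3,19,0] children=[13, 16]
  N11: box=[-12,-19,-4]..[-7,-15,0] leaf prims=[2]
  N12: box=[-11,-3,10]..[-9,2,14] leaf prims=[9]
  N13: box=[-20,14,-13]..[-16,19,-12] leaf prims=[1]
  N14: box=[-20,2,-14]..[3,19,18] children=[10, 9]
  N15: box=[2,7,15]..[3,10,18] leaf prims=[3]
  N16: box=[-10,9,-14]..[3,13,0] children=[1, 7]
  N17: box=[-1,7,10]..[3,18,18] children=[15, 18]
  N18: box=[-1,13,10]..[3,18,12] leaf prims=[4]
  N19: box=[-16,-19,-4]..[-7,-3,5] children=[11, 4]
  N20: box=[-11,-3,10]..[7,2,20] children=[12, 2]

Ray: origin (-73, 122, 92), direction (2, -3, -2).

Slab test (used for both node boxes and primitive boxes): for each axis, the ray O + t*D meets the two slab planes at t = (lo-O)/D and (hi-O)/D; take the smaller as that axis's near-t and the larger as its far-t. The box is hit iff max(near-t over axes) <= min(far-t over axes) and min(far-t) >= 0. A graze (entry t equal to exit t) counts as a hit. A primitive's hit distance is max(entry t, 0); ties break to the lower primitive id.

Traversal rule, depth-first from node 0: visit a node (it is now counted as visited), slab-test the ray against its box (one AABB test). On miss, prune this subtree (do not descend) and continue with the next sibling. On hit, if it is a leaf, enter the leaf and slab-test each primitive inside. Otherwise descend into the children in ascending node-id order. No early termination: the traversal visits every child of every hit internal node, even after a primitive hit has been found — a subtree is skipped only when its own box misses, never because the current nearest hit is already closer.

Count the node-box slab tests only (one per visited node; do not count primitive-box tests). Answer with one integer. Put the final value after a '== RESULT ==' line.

Walk:
N0 x:[53/2,40] y:[103/3,47] z:[36,53] -> hit [36,40], descend [3, 14]
  N3 x:[57/2,40] y:[40,47] z:[36,48] -> hit [40,40], descend [19, 20]
    N19 x:[57/2,33] y:[125/3,47] z:[87/2,48] -> miss, prune
    N20 x:[31,40] y:[40,125/3] z:[36,41] -> hit [40,40], descend [2, 12]
      N2 x:[37,40] y:[40,125/3] z:[36,40] -> hit [40,40], descend [5, 8]
        N5 x:[37,40] y:[122/3,41] z:[36,39] -> miss, prune
        N8 x:[77/2,39] y:[40,125/3] z:[37,40] -> miss, prune
      N12 x:[31,32] y:[40,125/3] z:[39,41] -> miss, prune
  N14 x:[53/2,38] y:[103/3,40] z:[37,53] -> hit [37,38], descend [9, 10]
    N9 x:[67/2,38] y:[104/3,40] z:[37,41] -> hit [37,38], descend [6, 17]
      N6 x:[67/2,71/2] y:[115/3,40] z:[37,40] -> miss, prune
      N17 x:[36,38] y:[104/3,115/3] z:[37,41] -> hit [37,38], descend [15, 18]
        N15 x:[75/2,38] y:[112/3,115/3] z:[37,77/2] -> hit [75/2,38] leaf, test {P3@t=75/2}
        N18 x:[36,38] y:[104/3,109/3] z:[40,41] -> miss, prune
    N10 x:[53/2,38] y:[103/3,113/3] z:[46,53] -> miss, prune

Summary -> nodes [0, 3, 19, 20, 2, 5, 8, 12, 14, 9, 6, 17, 15, 18, 10]; box-tests=15; leaf-entries=1; first=P3

== RESULT ==
15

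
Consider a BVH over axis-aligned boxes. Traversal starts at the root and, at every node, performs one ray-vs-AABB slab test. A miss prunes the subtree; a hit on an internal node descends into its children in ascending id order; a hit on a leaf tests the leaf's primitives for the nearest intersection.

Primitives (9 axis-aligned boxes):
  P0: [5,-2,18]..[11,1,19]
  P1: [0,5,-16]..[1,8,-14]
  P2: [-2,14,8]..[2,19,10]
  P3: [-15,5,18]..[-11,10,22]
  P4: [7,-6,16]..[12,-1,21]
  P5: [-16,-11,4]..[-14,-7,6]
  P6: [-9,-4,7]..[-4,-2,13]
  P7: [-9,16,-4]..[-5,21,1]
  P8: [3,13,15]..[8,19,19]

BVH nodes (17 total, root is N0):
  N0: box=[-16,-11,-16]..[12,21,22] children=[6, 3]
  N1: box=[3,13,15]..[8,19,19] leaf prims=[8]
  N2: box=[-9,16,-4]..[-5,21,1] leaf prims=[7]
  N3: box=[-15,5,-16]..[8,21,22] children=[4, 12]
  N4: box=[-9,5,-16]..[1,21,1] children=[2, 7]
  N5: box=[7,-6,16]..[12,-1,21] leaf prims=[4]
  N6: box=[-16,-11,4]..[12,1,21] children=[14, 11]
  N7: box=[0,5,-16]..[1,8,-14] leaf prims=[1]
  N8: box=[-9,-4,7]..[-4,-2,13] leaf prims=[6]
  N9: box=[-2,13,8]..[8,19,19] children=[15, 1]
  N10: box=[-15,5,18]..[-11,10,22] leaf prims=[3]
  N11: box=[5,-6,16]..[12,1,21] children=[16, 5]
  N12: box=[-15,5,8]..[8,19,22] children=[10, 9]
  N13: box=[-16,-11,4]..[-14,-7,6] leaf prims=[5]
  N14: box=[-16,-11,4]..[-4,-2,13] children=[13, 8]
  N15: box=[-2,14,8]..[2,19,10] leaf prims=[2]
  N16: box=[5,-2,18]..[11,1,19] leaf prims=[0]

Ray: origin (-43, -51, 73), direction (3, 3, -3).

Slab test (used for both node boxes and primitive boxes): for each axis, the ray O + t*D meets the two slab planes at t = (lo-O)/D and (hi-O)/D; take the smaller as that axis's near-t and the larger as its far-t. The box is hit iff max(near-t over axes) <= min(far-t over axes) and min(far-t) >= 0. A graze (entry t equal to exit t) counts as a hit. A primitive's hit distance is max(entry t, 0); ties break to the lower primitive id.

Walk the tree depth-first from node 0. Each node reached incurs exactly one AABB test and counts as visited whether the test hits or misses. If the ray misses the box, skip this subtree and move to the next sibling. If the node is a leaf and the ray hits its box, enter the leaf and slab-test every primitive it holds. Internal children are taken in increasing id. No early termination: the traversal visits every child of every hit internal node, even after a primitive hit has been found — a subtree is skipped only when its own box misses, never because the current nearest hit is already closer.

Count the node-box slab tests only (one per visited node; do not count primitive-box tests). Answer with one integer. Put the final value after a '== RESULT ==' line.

Walk:
N0 x:[9,55/3] y:[40/3,24] z:[17,89/3] -> hit [17,55/3], descend [3, 6]
  N3 x:[28/3,17] y:[56/3,24] z:[17,89/3] -> miss, prune
  N6 x:[9,55/3] y:[40/3,52/3] z:[52/3,23] -> hit [52/3,52/3], descend [11, 14]
    N11 x:[16,55/3] y:[15,52/3] z:[52/3,19] -> hit [52/3,52/3], descend [5, 16]
      N5 x:[50/3,55/3] y:[15,50/3] z:[52/3,19] -> miss, prune
      N16 x:[16,18] y:[49/3,52/3] z:[18,55/3] -> miss, prune
    N14 x:[9,13] y:[40/3,49/3] z:[20,23] -> miss, prune

Visited [0, 3, 6, 11, 5, 16, 14]. Tests: 7 box, 0 leaf. Nearest: miss.

== RESULT ==
7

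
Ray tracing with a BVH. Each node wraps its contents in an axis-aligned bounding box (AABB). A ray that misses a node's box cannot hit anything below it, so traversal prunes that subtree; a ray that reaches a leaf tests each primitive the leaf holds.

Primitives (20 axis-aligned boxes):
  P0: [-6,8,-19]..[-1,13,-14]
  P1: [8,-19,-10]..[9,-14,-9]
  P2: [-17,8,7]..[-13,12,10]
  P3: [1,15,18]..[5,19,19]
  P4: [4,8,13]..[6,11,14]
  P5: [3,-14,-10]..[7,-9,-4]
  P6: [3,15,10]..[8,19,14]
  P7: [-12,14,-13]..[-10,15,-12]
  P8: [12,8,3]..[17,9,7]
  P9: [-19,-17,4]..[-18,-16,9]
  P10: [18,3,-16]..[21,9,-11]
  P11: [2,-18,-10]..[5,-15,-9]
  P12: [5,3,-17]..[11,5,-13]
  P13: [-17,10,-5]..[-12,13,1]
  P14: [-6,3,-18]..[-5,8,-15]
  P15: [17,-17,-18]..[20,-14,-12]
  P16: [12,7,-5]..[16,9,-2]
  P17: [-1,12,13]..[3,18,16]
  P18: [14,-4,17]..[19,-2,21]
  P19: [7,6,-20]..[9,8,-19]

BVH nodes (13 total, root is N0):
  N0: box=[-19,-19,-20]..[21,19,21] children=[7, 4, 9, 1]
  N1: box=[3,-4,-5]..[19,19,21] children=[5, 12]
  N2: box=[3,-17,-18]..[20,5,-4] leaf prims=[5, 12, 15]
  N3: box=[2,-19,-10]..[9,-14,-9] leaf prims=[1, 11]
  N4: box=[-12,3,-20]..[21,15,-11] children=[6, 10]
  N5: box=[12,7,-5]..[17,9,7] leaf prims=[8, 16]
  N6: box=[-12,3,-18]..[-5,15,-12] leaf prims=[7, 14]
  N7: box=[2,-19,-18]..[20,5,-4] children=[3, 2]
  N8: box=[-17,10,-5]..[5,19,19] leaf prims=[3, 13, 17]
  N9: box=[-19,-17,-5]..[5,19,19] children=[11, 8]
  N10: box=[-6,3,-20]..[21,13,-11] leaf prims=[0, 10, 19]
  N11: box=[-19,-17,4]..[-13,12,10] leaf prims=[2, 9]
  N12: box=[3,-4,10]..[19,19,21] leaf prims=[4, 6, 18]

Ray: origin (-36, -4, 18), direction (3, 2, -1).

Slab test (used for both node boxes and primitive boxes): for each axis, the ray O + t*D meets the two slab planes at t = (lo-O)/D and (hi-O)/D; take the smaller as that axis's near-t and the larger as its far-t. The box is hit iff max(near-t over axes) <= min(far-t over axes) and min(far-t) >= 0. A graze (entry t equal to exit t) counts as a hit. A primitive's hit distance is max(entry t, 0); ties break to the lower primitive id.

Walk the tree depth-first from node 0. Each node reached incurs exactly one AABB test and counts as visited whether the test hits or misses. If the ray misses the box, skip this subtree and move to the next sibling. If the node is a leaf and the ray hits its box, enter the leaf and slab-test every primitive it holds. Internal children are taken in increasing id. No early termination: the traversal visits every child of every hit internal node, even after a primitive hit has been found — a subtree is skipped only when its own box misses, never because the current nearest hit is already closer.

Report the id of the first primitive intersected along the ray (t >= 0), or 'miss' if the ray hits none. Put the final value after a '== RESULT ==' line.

Traverse from the root:
N0 x:[17/3,19] y:[-15/2,23/2] z:[-3,38] -> hit [17/3,23/2], descend [1, 4, 7, 9]
  N1 x:[13,55/3] y:[0,23/2] z:[-3,23] -> miss, prune
  N4 x:[8,19] y:[7/2,19/2] z:[29,38] -> miss, prune
  N7 x:[38/3,56/3] y:[-15/2,9/2] z:[22,36] -> miss, prune
  N9 x:[17/3,41/3] y:[-13/2,23/2] z:[-1,23] -> hit [17/3,23/2], descend [8, 11]
    N8 x:[19/3,41/3] y:[7,23/2] z:[-1,23] -> hit [7,23/2] leaf, test {P3(miss), P13(miss), P17(miss)}
    N11 x:[17/3,23/3] y:[-13/2,8] z:[8,14] -> miss, prune

Visited [0, 1, 4, 7, 9, 8, 11]. Tests: 7 box, 1 leaf. Nearest: miss.

== RESULT ==
miss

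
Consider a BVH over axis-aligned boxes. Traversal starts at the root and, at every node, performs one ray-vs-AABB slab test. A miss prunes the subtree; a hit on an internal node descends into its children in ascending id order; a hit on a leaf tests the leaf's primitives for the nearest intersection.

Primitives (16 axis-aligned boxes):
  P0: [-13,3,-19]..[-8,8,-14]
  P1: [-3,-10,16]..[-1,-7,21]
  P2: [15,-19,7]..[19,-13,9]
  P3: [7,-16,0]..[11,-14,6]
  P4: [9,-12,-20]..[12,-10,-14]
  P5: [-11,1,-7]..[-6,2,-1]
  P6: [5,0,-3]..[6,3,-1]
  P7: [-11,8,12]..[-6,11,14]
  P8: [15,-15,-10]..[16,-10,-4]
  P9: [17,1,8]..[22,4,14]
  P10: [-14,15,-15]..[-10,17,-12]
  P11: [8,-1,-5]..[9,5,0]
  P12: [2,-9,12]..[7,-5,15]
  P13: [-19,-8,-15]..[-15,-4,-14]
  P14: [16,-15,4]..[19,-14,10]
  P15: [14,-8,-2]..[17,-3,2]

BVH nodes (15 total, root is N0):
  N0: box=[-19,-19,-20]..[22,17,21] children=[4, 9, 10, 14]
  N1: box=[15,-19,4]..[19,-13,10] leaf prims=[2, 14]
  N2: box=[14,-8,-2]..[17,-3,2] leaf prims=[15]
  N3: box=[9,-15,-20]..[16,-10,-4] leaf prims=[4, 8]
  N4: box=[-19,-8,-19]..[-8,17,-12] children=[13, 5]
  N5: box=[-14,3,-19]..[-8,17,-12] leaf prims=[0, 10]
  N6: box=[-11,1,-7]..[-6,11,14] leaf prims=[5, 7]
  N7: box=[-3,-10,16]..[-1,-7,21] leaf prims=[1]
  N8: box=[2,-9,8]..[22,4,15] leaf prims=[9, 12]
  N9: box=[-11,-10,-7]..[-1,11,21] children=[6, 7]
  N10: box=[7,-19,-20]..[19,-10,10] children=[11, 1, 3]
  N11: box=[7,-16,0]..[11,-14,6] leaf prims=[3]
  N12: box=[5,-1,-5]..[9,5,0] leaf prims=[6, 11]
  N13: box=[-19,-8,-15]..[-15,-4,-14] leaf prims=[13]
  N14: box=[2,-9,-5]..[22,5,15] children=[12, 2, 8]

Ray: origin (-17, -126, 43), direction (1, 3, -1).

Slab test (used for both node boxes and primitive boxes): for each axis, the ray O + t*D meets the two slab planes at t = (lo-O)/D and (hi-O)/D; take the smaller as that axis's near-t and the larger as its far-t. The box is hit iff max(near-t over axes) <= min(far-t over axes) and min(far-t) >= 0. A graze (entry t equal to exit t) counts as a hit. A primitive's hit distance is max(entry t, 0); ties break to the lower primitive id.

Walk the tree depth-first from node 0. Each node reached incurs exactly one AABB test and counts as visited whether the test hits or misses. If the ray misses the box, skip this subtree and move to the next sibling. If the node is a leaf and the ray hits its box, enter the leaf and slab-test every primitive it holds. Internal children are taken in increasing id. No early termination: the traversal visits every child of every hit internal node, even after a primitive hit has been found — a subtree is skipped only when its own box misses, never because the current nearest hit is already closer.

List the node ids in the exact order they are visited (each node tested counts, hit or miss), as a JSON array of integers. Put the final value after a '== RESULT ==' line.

Trace the traversal:
N0 x:[-2,39] y:[107/3,143/3] z:[22,63] -> hit [107/3,39], descend [4, 9, 10, 14]
  N4 x:[-2,9] y:[118/3,143/3] z:[55,62] -> miss, prune
  N9 x:[6,16] y:[116/3,137/3] z:[22,50] -> miss, prune
  N10 x:[24,36] y:[107/3,116/3] z:[33,63] -> hit [107/3,36], descend [1, 3, 11]
    N1 x:[32,36] y:[107/3,113/3] z:[33,39] -> hit [107/3,36] leaf, test {P2@t=107/3, P14(miss)}
    N3 x:[26,33] y:[37,116/3] z:[47,63] -> miss, prune
    N11 x:[24,28] y:[110/3,112/3] z:[37,43] -> miss, prune
  N14 x:[19,39] y:[39,131/3] z:[28,48] -> hit [39,39], descend [2, 8, 12]
    N2 x:[31,34] y:[118/3,41] z:[41,45] -> miss, prune
    N8 x:[19,39] y:[39,130/3] z:[28,35] -> miss, prune
    N12 x:[22,26] y:[125/3,131/3] z:[43,48] -> miss, prune

Visited [0, 4, 9, 10, 1, 3, 11, 14, 2, 8, 12]. Tests: 11 box, 1 leaf. Nearest: P2.

== RESULT ==
[0, 4, 9, 10, 1, 3, 11, 14, 2, 8, 12]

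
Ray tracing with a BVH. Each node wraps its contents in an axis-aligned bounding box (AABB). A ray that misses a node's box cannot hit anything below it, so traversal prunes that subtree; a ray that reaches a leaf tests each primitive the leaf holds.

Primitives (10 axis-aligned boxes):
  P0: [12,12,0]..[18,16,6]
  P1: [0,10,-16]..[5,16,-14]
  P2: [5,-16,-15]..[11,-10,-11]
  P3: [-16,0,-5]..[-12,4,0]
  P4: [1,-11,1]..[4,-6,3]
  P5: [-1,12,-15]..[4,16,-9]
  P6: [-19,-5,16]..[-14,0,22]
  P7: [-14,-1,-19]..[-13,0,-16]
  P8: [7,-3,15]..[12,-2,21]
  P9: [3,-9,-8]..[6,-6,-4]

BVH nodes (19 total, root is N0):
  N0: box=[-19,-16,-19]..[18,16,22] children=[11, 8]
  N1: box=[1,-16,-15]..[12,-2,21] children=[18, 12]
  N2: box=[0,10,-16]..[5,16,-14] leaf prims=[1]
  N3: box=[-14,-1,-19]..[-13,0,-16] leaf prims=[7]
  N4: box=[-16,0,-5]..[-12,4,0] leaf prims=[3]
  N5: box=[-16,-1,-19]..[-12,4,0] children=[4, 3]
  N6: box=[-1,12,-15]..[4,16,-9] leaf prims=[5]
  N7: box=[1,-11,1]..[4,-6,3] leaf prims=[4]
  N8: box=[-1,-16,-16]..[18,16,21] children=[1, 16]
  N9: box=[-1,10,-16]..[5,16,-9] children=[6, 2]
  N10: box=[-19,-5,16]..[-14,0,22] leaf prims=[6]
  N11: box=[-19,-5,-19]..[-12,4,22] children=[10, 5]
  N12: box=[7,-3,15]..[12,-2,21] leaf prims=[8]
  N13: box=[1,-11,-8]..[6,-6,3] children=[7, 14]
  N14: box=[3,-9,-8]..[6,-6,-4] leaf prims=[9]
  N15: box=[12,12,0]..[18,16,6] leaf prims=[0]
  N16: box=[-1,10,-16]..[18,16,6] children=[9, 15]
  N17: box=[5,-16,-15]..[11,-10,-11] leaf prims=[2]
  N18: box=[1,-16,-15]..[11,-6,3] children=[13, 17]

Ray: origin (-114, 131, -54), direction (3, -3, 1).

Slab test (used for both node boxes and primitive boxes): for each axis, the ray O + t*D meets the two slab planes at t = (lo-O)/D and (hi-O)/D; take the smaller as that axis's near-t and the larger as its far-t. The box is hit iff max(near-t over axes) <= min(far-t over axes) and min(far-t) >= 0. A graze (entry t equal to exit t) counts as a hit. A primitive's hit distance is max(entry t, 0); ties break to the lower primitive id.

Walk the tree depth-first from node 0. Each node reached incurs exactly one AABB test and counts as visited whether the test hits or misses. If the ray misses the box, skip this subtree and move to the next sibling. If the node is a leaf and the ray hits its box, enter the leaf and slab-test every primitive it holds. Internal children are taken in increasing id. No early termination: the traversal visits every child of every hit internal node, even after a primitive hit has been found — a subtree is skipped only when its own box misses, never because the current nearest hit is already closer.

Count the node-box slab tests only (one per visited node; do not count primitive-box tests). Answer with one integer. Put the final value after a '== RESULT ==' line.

Trace the traversal:
N0 x:[95/3,44] y:[115/3,49] z:[35,76] -> hit [115/3,44], descend [8, 11]
  N8 x:[113/3,44] y:[115/3,49] z:[38,75] -> hit [115/3,44], descend [1, 16]
    N1 x:[115/3,42] y:[133/3,49] z:[39,75] -> miss, prune
    N16 x:[113/3,44] y:[115/3,121/3] z:[38,60] -> hit [115/3,121/3], descend [9, 15]
      N9 x:[113/3,119/3] y:[115/3,121/3] z:[38,45] -> hit [115/3,119/3], descend [2, 6]
        N2 x:[38,119/3] y:[115/3,121/3] z:[38,40] -> hit [115/3,119/3] leaf, test {P1@t=115/3}
        N6 x:[113/3,118/3] y:[115/3,119/3] z:[39,45] -> hit [39,118/3] leaf, test {P5@t=39}
      N15 x:[42,44] y:[115/3,119/3] z:[54,60] -> miss, prune
  N11 x:[95/3,34] y:[127/3,136/3] z:[35,76] -> miss, prune

9 AABB tests over nodes [0, 8, 1, 16, 9, 2, 6, 15, 11]; 2 leaves entered; closest P1.

== RESULT ==
9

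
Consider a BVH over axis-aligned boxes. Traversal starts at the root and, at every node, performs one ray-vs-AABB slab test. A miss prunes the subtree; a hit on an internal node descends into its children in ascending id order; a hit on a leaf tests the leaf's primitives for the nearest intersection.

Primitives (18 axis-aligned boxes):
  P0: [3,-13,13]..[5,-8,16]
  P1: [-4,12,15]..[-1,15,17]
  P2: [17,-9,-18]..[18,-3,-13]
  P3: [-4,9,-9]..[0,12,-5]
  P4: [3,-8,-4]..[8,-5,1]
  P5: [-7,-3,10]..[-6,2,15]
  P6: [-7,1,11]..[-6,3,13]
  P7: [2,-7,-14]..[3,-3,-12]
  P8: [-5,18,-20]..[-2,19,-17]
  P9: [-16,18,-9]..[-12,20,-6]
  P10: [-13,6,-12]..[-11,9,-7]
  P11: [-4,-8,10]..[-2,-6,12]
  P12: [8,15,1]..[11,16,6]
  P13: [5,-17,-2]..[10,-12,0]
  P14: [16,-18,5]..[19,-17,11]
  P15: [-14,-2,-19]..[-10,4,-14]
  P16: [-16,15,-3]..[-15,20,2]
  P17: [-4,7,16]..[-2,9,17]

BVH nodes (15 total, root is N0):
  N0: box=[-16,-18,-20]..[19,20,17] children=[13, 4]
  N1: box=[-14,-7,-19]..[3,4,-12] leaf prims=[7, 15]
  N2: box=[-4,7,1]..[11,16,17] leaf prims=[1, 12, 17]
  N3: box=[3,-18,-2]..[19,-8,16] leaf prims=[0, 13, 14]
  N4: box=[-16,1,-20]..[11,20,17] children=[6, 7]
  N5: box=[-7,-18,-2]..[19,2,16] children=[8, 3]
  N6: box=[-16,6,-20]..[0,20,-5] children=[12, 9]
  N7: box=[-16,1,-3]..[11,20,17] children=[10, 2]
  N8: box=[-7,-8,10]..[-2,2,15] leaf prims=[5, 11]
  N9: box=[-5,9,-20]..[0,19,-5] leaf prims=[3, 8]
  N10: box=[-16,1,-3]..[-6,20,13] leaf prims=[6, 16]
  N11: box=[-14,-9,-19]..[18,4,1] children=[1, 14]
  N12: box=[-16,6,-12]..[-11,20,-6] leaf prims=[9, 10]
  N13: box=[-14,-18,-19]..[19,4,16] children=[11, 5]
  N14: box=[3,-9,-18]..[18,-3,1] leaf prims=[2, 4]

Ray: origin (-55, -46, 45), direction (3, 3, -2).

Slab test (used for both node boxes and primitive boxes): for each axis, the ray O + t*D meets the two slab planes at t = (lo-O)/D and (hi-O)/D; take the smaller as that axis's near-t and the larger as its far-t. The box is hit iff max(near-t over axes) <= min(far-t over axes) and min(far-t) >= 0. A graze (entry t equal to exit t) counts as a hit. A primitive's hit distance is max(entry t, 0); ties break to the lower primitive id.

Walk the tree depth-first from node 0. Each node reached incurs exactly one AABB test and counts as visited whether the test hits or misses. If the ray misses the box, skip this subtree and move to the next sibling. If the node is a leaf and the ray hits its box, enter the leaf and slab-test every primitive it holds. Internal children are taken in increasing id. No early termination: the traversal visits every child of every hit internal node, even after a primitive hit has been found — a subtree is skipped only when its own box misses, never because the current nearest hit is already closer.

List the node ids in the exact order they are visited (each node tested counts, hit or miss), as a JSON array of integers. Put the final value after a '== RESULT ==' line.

Walk:
N0 x:[13,74/3] y:[28/3,22] z:[14,65/2] -> hit [14,22], descend [4, 13]
  N4 x:[13,22] y:[47/3,22] z:[14,65/2] -> hit [47/3,22], descend [6, 7]
    N6 x:[13,55/3] y:[52/3,22] z:[25,65/2] -> miss, prune
    N7 x:[13,22] y:[47/3,22] z:[14,24] -> hit [47/3,22], descend [2, 10]
      N2 x:[17,22] y:[53/3,62/3] z:[14,22] -> hit [53/3,62/3] leaf, test {P1(miss), P12(miss), P17(miss)}
      N10 x:[13,49/3] y:[47/3,22] z:[16,24] -> hit [16,49/3] leaf, test {P6@t=16, P16(miss)}
  N13 x:[41/3,74/3] y:[28/3,50/3] z:[29/2,32] -> hit [29/2,50/3], descend [5, 11]
    N5 x:[16,74/3] y:[28/3,16] z:[29/2,47/2] -> hit [16,16], descend [3, 8]
      N3 x:[58/3,74/3] y:[28/3,38/3] z:[29/2,47/2] -> miss, prune
      N8 x:[16,53/3] y:[38/3,16] z:[15,35/2] -> hit [16,16] leaf, test {P5@t=16, P11(miss)}
    N11 x:[41/3,73/3] y:[37/3,50/3] z:[22,32] -> miss, prune

order=[0, 4, 6, 7, 2, 10, 13, 5, 3, 8, 11]  |boxes|=11  |leaves|=3  hit=P5

== RESULT ==
[0, 4, 6, 7, 2, 10, 13, 5, 3, 8, 11]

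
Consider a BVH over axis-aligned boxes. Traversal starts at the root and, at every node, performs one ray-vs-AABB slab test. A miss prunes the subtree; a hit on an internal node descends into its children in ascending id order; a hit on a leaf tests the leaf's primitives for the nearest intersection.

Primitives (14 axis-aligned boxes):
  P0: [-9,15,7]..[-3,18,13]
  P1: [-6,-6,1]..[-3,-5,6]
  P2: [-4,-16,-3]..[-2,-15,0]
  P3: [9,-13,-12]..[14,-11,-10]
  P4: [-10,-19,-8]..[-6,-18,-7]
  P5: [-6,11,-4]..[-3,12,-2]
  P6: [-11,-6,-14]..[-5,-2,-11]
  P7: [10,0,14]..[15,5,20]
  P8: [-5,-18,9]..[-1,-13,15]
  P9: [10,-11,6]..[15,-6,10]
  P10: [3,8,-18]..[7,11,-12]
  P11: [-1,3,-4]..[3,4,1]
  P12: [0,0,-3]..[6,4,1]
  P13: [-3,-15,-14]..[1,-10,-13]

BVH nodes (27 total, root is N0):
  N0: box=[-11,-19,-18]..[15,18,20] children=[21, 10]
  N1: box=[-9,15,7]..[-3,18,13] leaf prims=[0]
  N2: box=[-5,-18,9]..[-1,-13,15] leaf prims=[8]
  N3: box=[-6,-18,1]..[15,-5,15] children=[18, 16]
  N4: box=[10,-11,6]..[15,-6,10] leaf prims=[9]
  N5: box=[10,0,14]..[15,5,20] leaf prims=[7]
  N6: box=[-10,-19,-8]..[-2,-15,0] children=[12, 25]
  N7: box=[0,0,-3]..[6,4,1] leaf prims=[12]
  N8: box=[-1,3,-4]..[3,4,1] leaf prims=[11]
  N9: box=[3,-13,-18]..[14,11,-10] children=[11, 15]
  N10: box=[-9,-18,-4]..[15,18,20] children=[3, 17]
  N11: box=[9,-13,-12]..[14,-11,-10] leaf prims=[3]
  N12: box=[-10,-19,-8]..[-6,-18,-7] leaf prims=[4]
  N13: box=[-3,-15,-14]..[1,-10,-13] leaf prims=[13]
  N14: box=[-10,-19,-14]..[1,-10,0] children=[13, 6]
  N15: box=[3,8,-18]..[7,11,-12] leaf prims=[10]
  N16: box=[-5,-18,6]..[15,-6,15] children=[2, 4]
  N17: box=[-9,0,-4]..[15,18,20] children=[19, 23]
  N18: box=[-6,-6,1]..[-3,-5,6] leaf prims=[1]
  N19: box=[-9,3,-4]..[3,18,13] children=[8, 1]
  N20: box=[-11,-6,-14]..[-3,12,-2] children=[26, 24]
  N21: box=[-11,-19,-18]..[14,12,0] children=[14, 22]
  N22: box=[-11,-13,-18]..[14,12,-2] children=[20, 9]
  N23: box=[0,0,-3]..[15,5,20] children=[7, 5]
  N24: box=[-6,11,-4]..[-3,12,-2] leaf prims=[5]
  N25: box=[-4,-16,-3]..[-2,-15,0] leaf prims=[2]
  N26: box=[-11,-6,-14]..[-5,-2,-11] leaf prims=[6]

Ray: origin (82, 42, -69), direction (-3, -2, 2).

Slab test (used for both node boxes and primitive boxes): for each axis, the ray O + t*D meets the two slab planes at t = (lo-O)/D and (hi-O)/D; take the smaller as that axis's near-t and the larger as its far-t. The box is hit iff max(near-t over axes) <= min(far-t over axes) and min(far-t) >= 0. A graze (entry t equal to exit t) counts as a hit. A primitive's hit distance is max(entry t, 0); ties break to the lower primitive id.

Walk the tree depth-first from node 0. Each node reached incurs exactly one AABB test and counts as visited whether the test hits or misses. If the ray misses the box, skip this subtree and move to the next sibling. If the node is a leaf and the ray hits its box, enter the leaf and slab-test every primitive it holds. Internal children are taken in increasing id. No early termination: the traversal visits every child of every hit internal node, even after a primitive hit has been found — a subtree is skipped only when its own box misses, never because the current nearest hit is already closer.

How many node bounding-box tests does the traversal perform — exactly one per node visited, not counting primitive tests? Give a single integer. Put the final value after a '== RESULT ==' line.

Traverse from the root:
N0 x:[67/3,31] y:[12,61/2] z:[51/2,89/2] -> hit [51/2,61/2], descend [10, 21]
  N10 x:[67/3,91/3] y:[12,30] z:[65/2,89/2] -> miss, prune
  N21 x:[68/3,31] y:[15,61/2] z:[51/2,69/2] -> hit [51/2,61/2], descend [14, 22]
    N14 x:[27,92/3] y:[26,61/2] z:[55/2,69/2] -> hit [55/2,61/2], descend [6, 13]
      N6 x:[28,92/3] y:[57/2,61/2] z:[61/2,69/2] -> hit [61/2,61/2], descend [12, 25]
        N12 x:[88/3,92/3] y:[30,61/2] z:[61/2,31] -> hit [61/2,61/2] leaf, test {P4@t=61/2}
        N25 x:[28,86/3] y:[57/2,29] z:[33,69/2] -> miss, prune
      N13 x:[27,85/3] y:[26,57/2] z:[55/2,28] -> hit [55/2,28] leaf, test {P13@t=55/2}
    N22 x:[68/3,31] y:[15,55/2] z:[51/2,67/2] -> hit [51/2,55/2], descend [9, 20]
      N9 x:[68/3,79/3] y:[31/2,55/2] z:[51/2,59/2] -> hit [51/2,79/3], descend [11, 15]
        N11 x:[68/3,73/3] y:[53/2,55/2] z:[57/2,59/2] -> miss, prune
        N15 x:[25,79/3] y:[31/2,17] z:[51/2,57/2] -> miss, prune
      N20 x:[85/3,31] y:[15,24] z:[55/2,67/2] -> miss, prune

Visited [0, 10, 21, 14, 6, 12, 25, 13, 22, 9, 11, 15, 20]. Tests: 13 box, 2 leaf. Nearest: P13.

== RESULT ==
13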